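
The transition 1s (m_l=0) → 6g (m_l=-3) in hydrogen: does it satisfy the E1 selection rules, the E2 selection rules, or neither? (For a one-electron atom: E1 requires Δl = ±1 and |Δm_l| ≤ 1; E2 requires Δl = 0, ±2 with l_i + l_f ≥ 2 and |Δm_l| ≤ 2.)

Δl = 4 − 0 = +4; l_i + l_f = 4.
Δm_l = -3.
E1 (Δl = ±1, |Δm_l| ≤ 1): not satisfied.
E2 (Δl = 0,±2, l_i+l_f ≥ 2, |Δm_l| ≤ 2): not satisfied.

neither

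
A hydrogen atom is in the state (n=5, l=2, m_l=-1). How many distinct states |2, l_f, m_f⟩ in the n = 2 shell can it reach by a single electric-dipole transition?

2

E1 requires Δl = ±1, so l_f ∈ {1, 3}; with 0 ≤ l_f ≤ n_f−1 = 1, the allowed l_f values are {1}.
For l_f = 1: m_f ∈ {m_i−1, m_i, m_i+1} ∩ [−1, 1] = {-1, 0} → 2 states.
Total: 2.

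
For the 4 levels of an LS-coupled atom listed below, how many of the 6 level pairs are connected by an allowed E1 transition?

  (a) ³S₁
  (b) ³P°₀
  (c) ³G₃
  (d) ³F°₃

2

(a)–(b): allowed.
(a)–(c): forbidden (parity, ΔL, ΔJ).
(a)–(d): forbidden (ΔL, ΔJ).
(b)–(c): forbidden (ΔL, ΔJ).
(b)–(d): forbidden (parity, ΔL, ΔJ).
(c)–(d): allowed.
Allowed pairs: 2 of 6.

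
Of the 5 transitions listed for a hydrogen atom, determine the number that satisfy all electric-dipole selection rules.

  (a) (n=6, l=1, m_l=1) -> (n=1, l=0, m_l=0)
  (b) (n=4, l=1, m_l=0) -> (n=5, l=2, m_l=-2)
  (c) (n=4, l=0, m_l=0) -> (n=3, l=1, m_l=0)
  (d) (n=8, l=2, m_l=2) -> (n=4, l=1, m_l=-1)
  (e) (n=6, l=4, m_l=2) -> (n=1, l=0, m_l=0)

2

(a) allowed
(b) forbidden — Δm_l = -2 (E1 requires Δm_l = 0, ±1)
(c) allowed
(d) forbidden — Δm_l = -3 (E1 requires Δm_l = 0, ±1)
(e) forbidden — Δl = -4 (E1 requires Δl = ±1); Δm_l = -2 (E1 requires Δm_l = 0, ±1)
Total allowed: 2 of 5.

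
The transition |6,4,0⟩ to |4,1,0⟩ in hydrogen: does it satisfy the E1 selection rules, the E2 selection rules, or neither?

neither

Δl = 1 − 4 = -3; l_i + l_f = 5.
Δm_l = +0.
E1 (Δl = ±1, |Δm_l| ≤ 1): not satisfied.
E2 (Δl = 0,±2, l_i+l_f ≥ 2, |Δm_l| ≤ 2): not satisfied.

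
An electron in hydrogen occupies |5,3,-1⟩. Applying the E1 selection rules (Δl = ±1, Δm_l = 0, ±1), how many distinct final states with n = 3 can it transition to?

E1 requires Δl = ±1, so l_f ∈ {2, 4}; with 0 ≤ l_f ≤ n_f−1 = 2, the allowed l_f values are {2}.
For l_f = 2: m_f ∈ {m_i−1, m_i, m_i+1} ∩ [−2, 2] = {-2, -1, 0} → 3 states.
Total: 3.

3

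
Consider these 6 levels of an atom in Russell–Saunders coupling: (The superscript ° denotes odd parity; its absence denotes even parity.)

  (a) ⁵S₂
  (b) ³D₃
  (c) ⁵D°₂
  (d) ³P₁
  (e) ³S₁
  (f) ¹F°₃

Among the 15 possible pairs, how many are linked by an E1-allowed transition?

0

(a)–(b): forbidden (parity, ΔS, ΔL).
(a)–(c): forbidden (ΔL).
(a)–(d): forbidden (parity, ΔS).
(a)–(e): forbidden (parity, ΔS, ΔL).
(a)–(f): forbidden (ΔS, ΔL).
(b)–(c): forbidden (ΔS).
(b)–(d): forbidden (parity, ΔJ).
(b)–(e): forbidden (parity, ΔL, ΔJ).
(b)–(f): forbidden (ΔS).
(c)–(d): forbidden (ΔS).
(c)–(e): forbidden (ΔS, ΔL).
(c)–(f): forbidden (parity, ΔS).
(d)–(e): forbidden (parity).
(d)–(f): forbidden (ΔS, ΔL, ΔJ).
(e)–(f): forbidden (ΔS, ΔL, ΔJ).
Allowed pairs: 0 of 15.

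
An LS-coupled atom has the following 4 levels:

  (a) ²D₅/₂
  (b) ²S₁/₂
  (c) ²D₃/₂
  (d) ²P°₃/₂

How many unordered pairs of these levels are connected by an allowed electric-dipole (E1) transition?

3

(a)–(b): forbidden (parity, ΔL, ΔJ).
(a)–(c): forbidden (parity).
(a)–(d): allowed.
(b)–(c): forbidden (parity, ΔL).
(b)–(d): allowed.
(c)–(d): allowed.
Allowed pairs: 3 of 6.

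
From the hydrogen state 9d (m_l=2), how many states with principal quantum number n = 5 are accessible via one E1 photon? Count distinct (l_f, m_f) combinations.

4

E1 requires Δl = ±1, so l_f ∈ {1, 3}; with 0 ≤ l_f ≤ n_f−1 = 4, the allowed l_f values are {1, 3}.
For l_f = 1: m_f ∈ {m_i−1, m_i, m_i+1} ∩ [−1, 1] = {1} → 1 state.
For l_f = 3: m_f ∈ {m_i−1, m_i, m_i+1} ∩ [−3, 3] = {1, 2, 3} → 3 states.
Total: 4.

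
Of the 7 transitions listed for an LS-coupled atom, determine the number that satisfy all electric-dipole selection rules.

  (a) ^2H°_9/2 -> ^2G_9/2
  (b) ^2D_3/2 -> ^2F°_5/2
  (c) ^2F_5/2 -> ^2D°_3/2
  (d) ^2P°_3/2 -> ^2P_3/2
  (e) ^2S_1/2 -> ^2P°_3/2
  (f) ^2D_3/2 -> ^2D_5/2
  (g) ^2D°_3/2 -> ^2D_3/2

6

(a) allowed
(b) allowed
(c) allowed
(d) allowed
(e) allowed
(f) forbidden (parity fails)
(g) allowed
Total allowed: 6 of 7.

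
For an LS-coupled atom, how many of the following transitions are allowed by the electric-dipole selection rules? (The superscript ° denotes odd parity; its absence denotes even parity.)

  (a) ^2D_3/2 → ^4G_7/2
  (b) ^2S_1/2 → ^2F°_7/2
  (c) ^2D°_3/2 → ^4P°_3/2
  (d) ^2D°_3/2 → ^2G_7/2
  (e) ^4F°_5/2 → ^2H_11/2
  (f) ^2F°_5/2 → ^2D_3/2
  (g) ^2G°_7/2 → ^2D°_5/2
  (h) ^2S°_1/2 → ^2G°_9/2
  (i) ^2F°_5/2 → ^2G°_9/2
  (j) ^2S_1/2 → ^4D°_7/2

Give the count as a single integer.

(a) forbidden (parity, ΔS, ΔL, ΔJ fail)
(b) forbidden (ΔL, ΔJ fail)
(c) forbidden (parity, ΔS fail)
(d) forbidden (ΔL, ΔJ fail)
(e) forbidden (ΔS, ΔL, ΔJ fail)
(f) allowed
(g) forbidden (parity, ΔL fail)
(h) forbidden (parity, ΔL, ΔJ fail)
(i) forbidden (parity, ΔJ fail)
(j) forbidden (ΔS, ΔL, ΔJ fail)
Total allowed: 1 of 10.

1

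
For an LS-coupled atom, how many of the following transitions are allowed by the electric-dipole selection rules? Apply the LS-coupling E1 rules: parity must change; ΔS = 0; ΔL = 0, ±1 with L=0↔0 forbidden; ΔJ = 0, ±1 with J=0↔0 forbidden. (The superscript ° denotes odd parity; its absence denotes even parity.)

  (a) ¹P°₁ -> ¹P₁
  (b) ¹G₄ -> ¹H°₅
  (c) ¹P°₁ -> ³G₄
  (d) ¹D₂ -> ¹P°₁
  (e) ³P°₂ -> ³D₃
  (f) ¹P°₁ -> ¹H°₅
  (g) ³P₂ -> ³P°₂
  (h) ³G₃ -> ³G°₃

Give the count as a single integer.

(a) allowed
(b) allowed
(c) forbidden (ΔS, ΔL, ΔJ fail)
(d) allowed
(e) allowed
(f) forbidden (parity, ΔL, ΔJ fail)
(g) allowed
(h) allowed
Total allowed: 6 of 8.

6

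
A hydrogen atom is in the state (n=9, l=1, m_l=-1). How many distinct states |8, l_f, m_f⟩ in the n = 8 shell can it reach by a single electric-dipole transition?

E1 requires Δl = ±1, so l_f ∈ {0, 2}; with 0 ≤ l_f ≤ n_f−1 = 7, the allowed l_f values are {0, 2}.
For l_f = 0: m_f ∈ {m_i−1, m_i, m_i+1} ∩ [−0, 0] = {0} → 1 state.
For l_f = 2: m_f ∈ {m_i−1, m_i, m_i+1} ∩ [−2, 2] = {-2, -1, 0} → 3 states.
Total: 4.

4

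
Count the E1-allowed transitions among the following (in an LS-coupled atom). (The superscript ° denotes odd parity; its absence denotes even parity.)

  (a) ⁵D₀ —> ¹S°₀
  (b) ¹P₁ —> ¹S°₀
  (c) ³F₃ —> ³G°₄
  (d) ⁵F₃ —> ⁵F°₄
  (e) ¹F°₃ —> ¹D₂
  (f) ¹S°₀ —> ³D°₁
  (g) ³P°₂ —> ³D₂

5

(a) forbidden (ΔS, ΔL, ΔJ fail)
(b) allowed
(c) allowed
(d) allowed
(e) allowed
(f) forbidden (parity, ΔS, ΔL fail)
(g) allowed
Total allowed: 5 of 7.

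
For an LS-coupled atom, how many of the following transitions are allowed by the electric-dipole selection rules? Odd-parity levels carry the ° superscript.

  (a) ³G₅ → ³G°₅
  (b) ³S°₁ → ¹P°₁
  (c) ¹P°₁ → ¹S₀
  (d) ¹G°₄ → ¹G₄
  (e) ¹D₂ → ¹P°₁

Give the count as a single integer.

4

(a) allowed
(b) forbidden (parity, ΔS fail)
(c) allowed
(d) allowed
(e) allowed
Total allowed: 4 of 5.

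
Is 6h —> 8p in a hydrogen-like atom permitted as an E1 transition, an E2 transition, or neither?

neither

Δl = 1 − 5 = -4; l_i + l_f = 6.
E1 (Δl = ±1): not satisfied.
E2 (Δl = 0,±2, l_i+l_f ≥ 2): not satisfied.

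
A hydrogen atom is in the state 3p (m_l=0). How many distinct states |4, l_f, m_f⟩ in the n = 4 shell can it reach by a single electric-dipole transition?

4

E1 requires Δl = ±1, so l_f ∈ {0, 2}; with 0 ≤ l_f ≤ n_f−1 = 3, the allowed l_f values are {0, 2}.
For l_f = 0: m_f ∈ {m_i−1, m_i, m_i+1} ∩ [−0, 0] = {0} → 1 state.
For l_f = 2: m_f ∈ {m_i−1, m_i, m_i+1} ∩ [−2, 2] = {-1, 0, 1} → 3 states.
Total: 4.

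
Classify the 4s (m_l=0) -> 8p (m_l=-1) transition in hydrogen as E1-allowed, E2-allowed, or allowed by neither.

E1

Δl = 1 − 0 = +1; l_i + l_f = 1.
Δm_l = -1.
E1 (Δl = ±1, |Δm_l| ≤ 1): satisfied.
E2 (Δl = 0,±2, l_i+l_f ≥ 2, |Δm_l| ≤ 2): not satisfied.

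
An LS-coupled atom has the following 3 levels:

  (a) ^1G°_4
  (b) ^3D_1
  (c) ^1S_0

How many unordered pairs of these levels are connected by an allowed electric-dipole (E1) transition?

0

(a)–(b): forbidden (ΔS, ΔL, ΔJ).
(a)–(c): forbidden (ΔL, ΔJ).
(b)–(c): forbidden (parity, ΔS, ΔL).
Allowed pairs: 0 of 3.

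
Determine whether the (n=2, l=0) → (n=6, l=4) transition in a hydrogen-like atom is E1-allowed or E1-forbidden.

l: 0 → 4 (Δl = +4). Δl = ±1 violated.
The transition is electric-dipole forbidden.

forbidden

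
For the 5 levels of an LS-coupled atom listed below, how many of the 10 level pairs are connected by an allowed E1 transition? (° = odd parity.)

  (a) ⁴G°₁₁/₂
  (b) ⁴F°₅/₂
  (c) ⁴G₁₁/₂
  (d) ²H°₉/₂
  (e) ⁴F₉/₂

2

(a)–(b): forbidden (parity, ΔJ).
(a)–(c): allowed.
(a)–(d): forbidden (parity, ΔS).
(a)–(e): allowed.
(b)–(c): forbidden (ΔJ).
(b)–(d): forbidden (parity, ΔS, ΔL, ΔJ).
(b)–(e): forbidden (ΔJ).
(c)–(d): forbidden (ΔS).
(c)–(e): forbidden (parity).
(d)–(e): forbidden (ΔS, ΔL).
Allowed pairs: 2 of 10.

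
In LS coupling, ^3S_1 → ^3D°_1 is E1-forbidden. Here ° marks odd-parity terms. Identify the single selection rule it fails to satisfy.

Initial level: S=1, L=0, J=1, parity even. Final level: S=1, L=2, J=1, parity odd.
Parity must change: even → odd — satisfied.
ΔS = 0: S: 1 → 1 — satisfied.
ΔL = 0, ±1 (not L=0↔0): L: 0 → 2, ΔL = +2 — violated.
ΔJ = 0, ±1 (not J=0↔0): J: 1 → 1, ΔJ = +0 — satisfied.

the ΔL = 0, ±1 rule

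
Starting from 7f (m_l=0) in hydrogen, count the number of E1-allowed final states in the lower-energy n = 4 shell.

E1 requires Δl = ±1, so l_f ∈ {2, 4}; with 0 ≤ l_f ≤ n_f−1 = 3, the allowed l_f values are {2}.
For l_f = 2: m_f ∈ {m_i−1, m_i, m_i+1} ∩ [−2, 2] = {-1, 0, 1} → 3 states.
Total: 3.

3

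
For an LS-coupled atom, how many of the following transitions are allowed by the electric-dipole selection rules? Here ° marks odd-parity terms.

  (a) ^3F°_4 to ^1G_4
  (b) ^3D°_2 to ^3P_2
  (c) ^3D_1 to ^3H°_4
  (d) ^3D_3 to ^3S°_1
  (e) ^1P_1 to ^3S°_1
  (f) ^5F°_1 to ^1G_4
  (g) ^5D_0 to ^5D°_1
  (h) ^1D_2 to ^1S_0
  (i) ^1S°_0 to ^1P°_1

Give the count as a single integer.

2

(a) forbidden (ΔS fails)
(b) allowed
(c) forbidden (ΔL, ΔJ fail)
(d) forbidden (ΔL, ΔJ fail)
(e) forbidden (ΔS fails)
(f) forbidden (ΔS, ΔJ fail)
(g) allowed
(h) forbidden (parity, ΔL, ΔJ fail)
(i) forbidden (parity fails)
Total allowed: 2 of 9.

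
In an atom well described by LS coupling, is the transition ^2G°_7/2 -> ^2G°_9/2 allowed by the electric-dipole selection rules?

forbidden

ΔL = 0, ±1 (not L=0↔0): L: 4 → 4, ΔL = +0 — ✓.
ΔJ = 0, ±1 (not J=0↔0): J: 7/2 → 9/2, ΔJ = +1 — ✓.
ΔS = 0: S: 1/2 → 1/2 — ✓.
Parity must change: odd → odd — ✗.
Rule(s) violated: parity.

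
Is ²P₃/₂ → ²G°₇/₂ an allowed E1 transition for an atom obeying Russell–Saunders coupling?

Initial level: S=1/2, L=1, J=3/2, parity even. Final level: S=1/2, L=4, J=7/2, parity odd.
Parity must change: even → odd — satisfied.
ΔJ = 0, ±1 (not J=0↔0): J: 3/2 → 7/2, ΔJ = +2 — violated.
ΔS = 0: S: 1/2 → 1/2 — satisfied.
ΔL = 0, ±1 (not L=0↔0): L: 1 → 4, ΔL = +3 — violated.
Rule(s) violated: ΔL, ΔJ.

forbidden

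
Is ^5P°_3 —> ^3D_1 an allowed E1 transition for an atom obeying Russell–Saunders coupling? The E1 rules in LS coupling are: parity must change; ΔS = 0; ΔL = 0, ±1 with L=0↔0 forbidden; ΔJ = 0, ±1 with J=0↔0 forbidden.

ΔS = 0: S: 2 → 1 — ✗.
Parity must change: odd → even — ✓.
ΔL = 0, ±1 (not L=0↔0): L: 1 → 2, ΔL = +1 — ✓.
ΔJ = 0, ±1 (not J=0↔0): J: 3 → 1, ΔJ = -2 — ✗.
Rule(s) violated: ΔS, ΔJ.

forbidden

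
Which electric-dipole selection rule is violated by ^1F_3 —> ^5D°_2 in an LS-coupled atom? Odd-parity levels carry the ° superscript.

Initial level: S=0, L=3, J=3, parity even. Final level: S=2, L=2, J=2, parity odd.
ΔJ = 0, ±1 (not J=0↔0): J: 3 → 2, ΔJ = -1 — passes.
ΔS = 0: S: 0 → 2 — fails.
ΔL = 0, ±1 (not L=0↔0): L: 3 → 2, ΔL = -1 — passes.
Parity must change: even → odd — passes.

the ΔS = 0 rule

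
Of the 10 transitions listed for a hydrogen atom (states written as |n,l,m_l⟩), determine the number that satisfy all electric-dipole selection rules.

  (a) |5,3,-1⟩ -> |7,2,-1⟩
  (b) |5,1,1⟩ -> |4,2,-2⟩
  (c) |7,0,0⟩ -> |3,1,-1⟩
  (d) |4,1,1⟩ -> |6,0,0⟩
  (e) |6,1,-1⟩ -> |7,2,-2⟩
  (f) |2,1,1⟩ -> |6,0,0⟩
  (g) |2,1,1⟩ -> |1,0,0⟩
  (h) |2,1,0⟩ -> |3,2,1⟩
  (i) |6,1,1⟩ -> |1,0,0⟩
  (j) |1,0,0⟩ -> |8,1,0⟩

9

(a) allowed
(b) forbidden — Δm_l = -3 (E1 requires Δm_l = 0, ±1)
(c) allowed
(d) allowed
(e) allowed
(f) allowed
(g) allowed
(h) allowed
(i) allowed
(j) allowed
Total allowed: 9 of 10.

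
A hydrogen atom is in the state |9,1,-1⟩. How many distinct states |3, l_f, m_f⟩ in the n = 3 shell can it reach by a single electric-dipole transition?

4

E1 requires Δl = ±1, so l_f ∈ {0, 2}; with 0 ≤ l_f ≤ n_f−1 = 2, the allowed l_f values are {0, 2}.
For l_f = 0: m_f ∈ {m_i−1, m_i, m_i+1} ∩ [−0, 0] = {0} → 1 state.
For l_f = 2: m_f ∈ {m_i−1, m_i, m_i+1} ∩ [−2, 2] = {-2, -1, 0} → 3 states.
Total: 4.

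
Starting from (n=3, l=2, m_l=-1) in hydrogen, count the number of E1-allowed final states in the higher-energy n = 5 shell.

5

E1 requires Δl = ±1, so l_f ∈ {1, 3}; with 0 ≤ l_f ≤ n_f−1 = 4, the allowed l_f values are {1, 3}.
For l_f = 1: m_f ∈ {m_i−1, m_i, m_i+1} ∩ [−1, 1] = {-1, 0} → 2 states.
For l_f = 3: m_f ∈ {m_i−1, m_i, m_i+1} ∩ [−3, 3] = {-2, -1, 0} → 3 states.
Total: 5.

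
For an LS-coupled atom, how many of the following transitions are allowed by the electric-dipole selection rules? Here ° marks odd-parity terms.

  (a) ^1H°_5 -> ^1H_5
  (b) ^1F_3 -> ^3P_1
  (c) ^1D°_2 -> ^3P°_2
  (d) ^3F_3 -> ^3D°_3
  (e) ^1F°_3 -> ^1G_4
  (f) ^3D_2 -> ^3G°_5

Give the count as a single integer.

(a) allowed
(b) forbidden (parity, ΔS, ΔL, ΔJ fail)
(c) forbidden (parity, ΔS fail)
(d) allowed
(e) allowed
(f) forbidden (ΔL, ΔJ fail)
Total allowed: 3 of 6.

3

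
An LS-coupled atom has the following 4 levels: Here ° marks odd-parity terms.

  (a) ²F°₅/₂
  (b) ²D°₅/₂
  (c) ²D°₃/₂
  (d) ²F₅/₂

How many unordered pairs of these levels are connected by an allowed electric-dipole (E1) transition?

(a)–(b): forbidden (parity).
(a)–(c): forbidden (parity).
(a)–(d): allowed.
(b)–(c): forbidden (parity).
(b)–(d): allowed.
(c)–(d): allowed.
Allowed pairs: 3 of 6.

3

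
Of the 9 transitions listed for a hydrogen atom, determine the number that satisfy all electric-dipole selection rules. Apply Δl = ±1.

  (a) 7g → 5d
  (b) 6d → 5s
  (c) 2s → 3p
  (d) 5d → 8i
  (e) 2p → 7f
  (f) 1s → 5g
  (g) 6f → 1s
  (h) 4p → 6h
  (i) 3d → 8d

(a) forbidden — Δl = -2 (E1 requires Δl = ±1)
(b) forbidden — Δl = -2 (E1 requires Δl = ±1)
(c) allowed
(d) forbidden — Δl = +4 (E1 requires Δl = ±1)
(e) forbidden — Δl = +2 (E1 requires Δl = ±1)
(f) forbidden — Δl = +4 (E1 requires Δl = ±1)
(g) forbidden — Δl = -3 (E1 requires Δl = ±1)
(h) forbidden — Δl = +4 (E1 requires Δl = ±1)
(i) forbidden — Δl = +0 (E1 requires Δl = ±1)
Total allowed: 1 of 9.

1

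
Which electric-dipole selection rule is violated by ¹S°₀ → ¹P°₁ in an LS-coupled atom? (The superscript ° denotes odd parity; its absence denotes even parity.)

parity

Parity must change: odd → odd — ✗.
ΔS = 0: S: 0 → 0 — ✓.
ΔL = 0, ±1 (not L=0↔0): L: 0 → 1, ΔL = +1 — ✓.
ΔJ = 0, ±1 (not J=0↔0): J: 0 → 1, ΔJ = +1 — ✓.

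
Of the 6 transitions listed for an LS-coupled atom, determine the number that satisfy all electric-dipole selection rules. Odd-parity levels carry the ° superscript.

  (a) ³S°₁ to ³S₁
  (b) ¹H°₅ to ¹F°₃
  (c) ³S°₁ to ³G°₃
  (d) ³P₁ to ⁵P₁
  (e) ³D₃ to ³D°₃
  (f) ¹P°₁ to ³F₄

1

(a) forbidden (ΔL fails)
(b) forbidden (parity, ΔL, ΔJ fail)
(c) forbidden (parity, ΔL, ΔJ fail)
(d) forbidden (parity, ΔS fail)
(e) allowed
(f) forbidden (ΔS, ΔL, ΔJ fail)
Total allowed: 1 of 6.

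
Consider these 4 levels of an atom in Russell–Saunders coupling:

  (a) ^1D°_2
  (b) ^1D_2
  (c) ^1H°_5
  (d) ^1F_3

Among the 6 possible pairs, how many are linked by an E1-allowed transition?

(a)–(b): allowed.
(a)–(c): forbidden (parity, ΔL, ΔJ).
(a)–(d): allowed.
(b)–(c): forbidden (ΔL, ΔJ).
(b)–(d): forbidden (parity).
(c)–(d): forbidden (ΔL, ΔJ).
Allowed pairs: 2 of 6.

2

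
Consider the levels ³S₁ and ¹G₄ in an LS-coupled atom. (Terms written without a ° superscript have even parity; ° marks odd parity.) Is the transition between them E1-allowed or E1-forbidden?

ΔJ = 0, ±1 (not J=0↔0): J: 1 → 4, ΔJ = +3 — violated.
ΔS = 0: S: 1 → 0 — violated.
ΔL = 0, ±1 (not L=0↔0): L: 0 → 4, ΔL = +4 — violated.
Parity must change: even → even — violated.
Rule(s) violated: parity, ΔS, ΔL, ΔJ.

forbidden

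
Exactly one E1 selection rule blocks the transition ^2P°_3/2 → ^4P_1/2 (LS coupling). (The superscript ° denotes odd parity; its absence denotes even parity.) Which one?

Initial level: S=1/2, L=1, J=3/2, parity odd. Final level: S=3/2, L=1, J=1/2, parity even.
Parity must change: odd → even — satisfied.
ΔJ = 0, ±1 (not J=0↔0): J: 3/2 → 1/2, ΔJ = -1 — satisfied.
ΔS = 0: S: 1/2 → 3/2 — violated.
ΔL = 0, ±1 (not L=0↔0): L: 1 → 1, ΔL = +0 — satisfied.

the ΔS = 0 rule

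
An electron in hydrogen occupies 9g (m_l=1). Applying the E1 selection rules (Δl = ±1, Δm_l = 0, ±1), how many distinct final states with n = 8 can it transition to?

E1 requires Δl = ±1, so l_f ∈ {3, 5}; with 0 ≤ l_f ≤ n_f−1 = 7, the allowed l_f values are {3, 5}.
For l_f = 3: m_f ∈ {m_i−1, m_i, m_i+1} ∩ [−3, 3] = {0, 1, 2} → 3 states.
For l_f = 5: m_f ∈ {m_i−1, m_i, m_i+1} ∩ [−5, 5] = {0, 1, 2} → 3 states.
Total: 6.

6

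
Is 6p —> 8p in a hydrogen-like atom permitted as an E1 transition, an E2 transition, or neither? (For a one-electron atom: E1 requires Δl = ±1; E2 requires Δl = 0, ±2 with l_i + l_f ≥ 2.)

Δl = 1 − 1 = +0; l_i + l_f = 2.
E1 (Δl = ±1): not satisfied.
E2 (Δl = 0,±2, l_i+l_f ≥ 2): satisfied.

E2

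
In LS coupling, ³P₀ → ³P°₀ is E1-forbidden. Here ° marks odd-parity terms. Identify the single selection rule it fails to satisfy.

Parity must change: even → odd — ✓.
ΔL = 0, ±1 (not L=0↔0): L: 1 → 1, ΔL = +0 — ✓.
ΔJ = 0, ±1 (not J=0↔0): J: 0 → 0, ΔJ = +0 — ✗.
ΔS = 0: S: 1 → 1 — ✓.

the J=0 ↔ J=0 exclusion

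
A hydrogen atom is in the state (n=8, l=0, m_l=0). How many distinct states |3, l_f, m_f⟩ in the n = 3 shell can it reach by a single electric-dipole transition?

3

E1 requires Δl = ±1, so l_f ∈ {-1, 1}; with 0 ≤ l_f ≤ n_f−1 = 2, the allowed l_f values are {1}.
For l_f = 1: m_f ∈ {m_i−1, m_i, m_i+1} ∩ [−1, 1] = {-1, 0, 1} → 3 states.
Total: 3.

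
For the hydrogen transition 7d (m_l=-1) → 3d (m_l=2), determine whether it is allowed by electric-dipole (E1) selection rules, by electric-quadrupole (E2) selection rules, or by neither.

neither

Δl = 2 − 2 = +0; l_i + l_f = 4.
Δm_l = +3.
E1 (Δl = ±1, |Δm_l| ≤ 1): not satisfied.
E2 (Δl = 0,±2, l_i+l_f ≥ 2, |Δm_l| ≤ 2): not satisfied.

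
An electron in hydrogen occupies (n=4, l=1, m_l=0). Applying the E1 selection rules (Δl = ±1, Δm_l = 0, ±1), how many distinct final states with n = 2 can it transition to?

1

E1 requires Δl = ±1, so l_f ∈ {0, 2}; with 0 ≤ l_f ≤ n_f−1 = 1, the allowed l_f values are {0}.
For l_f = 0: m_f ∈ {m_i−1, m_i, m_i+1} ∩ [−0, 0] = {0} → 1 state.
Total: 1.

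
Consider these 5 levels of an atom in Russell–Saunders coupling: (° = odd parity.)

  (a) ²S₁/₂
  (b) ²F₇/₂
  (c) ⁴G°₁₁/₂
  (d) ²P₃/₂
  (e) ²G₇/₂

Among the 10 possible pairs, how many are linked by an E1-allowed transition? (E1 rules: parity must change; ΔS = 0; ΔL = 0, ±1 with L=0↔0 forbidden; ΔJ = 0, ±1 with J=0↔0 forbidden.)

(a)–(b): forbidden (parity, ΔL, ΔJ).
(a)–(c): forbidden (ΔS, ΔL, ΔJ).
(a)–(d): forbidden (parity).
(a)–(e): forbidden (parity, ΔL, ΔJ).
(b)–(c): forbidden (ΔS, ΔJ).
(b)–(d): forbidden (parity, ΔL, ΔJ).
(b)–(e): forbidden (parity).
(c)–(d): forbidden (ΔS, ΔL, ΔJ).
(c)–(e): forbidden (ΔS, ΔJ).
(d)–(e): forbidden (parity, ΔL, ΔJ).
Allowed pairs: 0 of 10.

0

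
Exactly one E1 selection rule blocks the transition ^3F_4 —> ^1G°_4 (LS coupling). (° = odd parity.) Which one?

the ΔS = 0 rule

Reading off the term symbols: S 1→0, L 3→4, J 4→4, parity even→odd.
Parity must change: even → odd — satisfied.
ΔL = 0, ±1 (not L=0↔0): L: 3 → 4, ΔL = +1 — satisfied.
ΔS = 0: S: 1 → 0 — violated.
ΔJ = 0, ±1 (not J=0↔0): J: 4 → 4, ΔJ = +0 — satisfied.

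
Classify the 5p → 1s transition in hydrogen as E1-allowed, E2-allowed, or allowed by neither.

E1

Δl = 0 − 1 = -1; l_i + l_f = 1.
E1 (Δl = ±1): satisfied.
E2 (Δl = 0,±2, l_i+l_f ≥ 2): not satisfied.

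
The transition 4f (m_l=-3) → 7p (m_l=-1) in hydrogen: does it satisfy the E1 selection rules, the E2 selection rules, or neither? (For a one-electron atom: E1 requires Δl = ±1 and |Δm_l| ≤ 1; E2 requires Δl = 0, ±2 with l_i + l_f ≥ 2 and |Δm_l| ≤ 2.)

Δl = 1 − 3 = -2; l_i + l_f = 4.
Δm_l = +2.
E1 (Δl = ±1, |Δm_l| ≤ 1): not satisfied.
E2 (Δl = 0,±2, l_i+l_f ≥ 2, |Δm_l| ≤ 2): satisfied.

E2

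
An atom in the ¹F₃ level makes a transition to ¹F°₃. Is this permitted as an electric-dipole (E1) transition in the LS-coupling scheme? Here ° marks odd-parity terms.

allowed

Parity must change: even → odd — passes.
ΔL = 0, ±1 (not L=0↔0): L: 3 → 3, ΔL = +0 — passes.
ΔJ = 0, ±1 (not J=0↔0): J: 3 → 3, ΔJ = +0 — passes.
ΔS = 0: S: 0 → 0 — passes.
All four E1 rules are satisfied.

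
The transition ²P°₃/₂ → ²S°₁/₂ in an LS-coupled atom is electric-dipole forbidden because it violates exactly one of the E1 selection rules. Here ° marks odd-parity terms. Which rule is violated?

Initial level: S=1/2, L=1, J=3/2, parity odd. Final level: S=1/2, L=0, J=1/2, parity odd.
Parity must change: odd → odd — ✗.
ΔS = 0: S: 1/2 → 1/2 — ✓.
ΔL = 0, ±1 (not L=0↔0): L: 1 → 0, ΔL = -1 — ✓.
ΔJ = 0, ±1 (not J=0↔0): J: 3/2 → 1/2, ΔJ = -1 — ✓.

parity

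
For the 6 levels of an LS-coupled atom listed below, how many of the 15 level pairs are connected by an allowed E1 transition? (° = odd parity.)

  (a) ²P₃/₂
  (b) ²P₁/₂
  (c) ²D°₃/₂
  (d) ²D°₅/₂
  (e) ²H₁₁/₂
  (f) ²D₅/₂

(a)–(b): forbidden (parity).
(a)–(c): allowed.
(a)–(d): allowed.
(a)–(e): forbidden (parity, ΔL, ΔJ).
(a)–(f): forbidden (parity).
(b)–(c): allowed.
(b)–(d): forbidden (ΔJ).
(b)–(e): forbidden (parity, ΔL, ΔJ).
(b)–(f): forbidden (parity, ΔJ).
(c)–(d): forbidden (parity).
(c)–(e): forbidden (ΔL, ΔJ).
(c)–(f): allowed.
(d)–(e): forbidden (ΔL, ΔJ).
(d)–(f): allowed.
(e)–(f): forbidden (parity, ΔL, ΔJ).
Allowed pairs: 5 of 15.

5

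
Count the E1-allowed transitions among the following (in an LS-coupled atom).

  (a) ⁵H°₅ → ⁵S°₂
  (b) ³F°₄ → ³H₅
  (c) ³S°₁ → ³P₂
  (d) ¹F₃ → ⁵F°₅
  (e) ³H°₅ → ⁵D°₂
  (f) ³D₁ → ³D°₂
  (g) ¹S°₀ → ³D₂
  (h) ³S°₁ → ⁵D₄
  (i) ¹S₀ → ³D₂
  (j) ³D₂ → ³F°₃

3

(a) forbidden (parity, ΔL, ΔJ fail)
(b) forbidden (ΔL fails)
(c) allowed
(d) forbidden (ΔS, ΔJ fail)
(e) forbidden (parity, ΔS, ΔL, ΔJ fail)
(f) allowed
(g) forbidden (ΔS, ΔL, ΔJ fail)
(h) forbidden (ΔS, ΔL, ΔJ fail)
(i) forbidden (parity, ΔS, ΔL, ΔJ fail)
(j) allowed
Total allowed: 3 of 10.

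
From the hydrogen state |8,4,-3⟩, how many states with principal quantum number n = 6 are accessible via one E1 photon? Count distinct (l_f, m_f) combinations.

5

E1 requires Δl = ±1, so l_f ∈ {3, 5}; with 0 ≤ l_f ≤ n_f−1 = 5, the allowed l_f values are {3, 5}.
For l_f = 3: m_f ∈ {m_i−1, m_i, m_i+1} ∩ [−3, 3] = {-3, -2} → 2 states.
For l_f = 5: m_f ∈ {m_i−1, m_i, m_i+1} ∩ [−5, 5] = {-4, -3, -2} → 3 states.
Total: 5.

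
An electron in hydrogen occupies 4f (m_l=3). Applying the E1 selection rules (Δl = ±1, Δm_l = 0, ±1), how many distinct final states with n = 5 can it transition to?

E1 requires Δl = ±1, so l_f ∈ {2, 4}; with 0 ≤ l_f ≤ n_f−1 = 4, the allowed l_f values are {2, 4}.
For l_f = 2: m_f ∈ {m_i−1, m_i, m_i+1} ∩ [−2, 2] = {2} → 1 state.
For l_f = 4: m_f ∈ {m_i−1, m_i, m_i+1} ∩ [−4, 4] = {2, 3, 4} → 3 states.
Total: 4.

4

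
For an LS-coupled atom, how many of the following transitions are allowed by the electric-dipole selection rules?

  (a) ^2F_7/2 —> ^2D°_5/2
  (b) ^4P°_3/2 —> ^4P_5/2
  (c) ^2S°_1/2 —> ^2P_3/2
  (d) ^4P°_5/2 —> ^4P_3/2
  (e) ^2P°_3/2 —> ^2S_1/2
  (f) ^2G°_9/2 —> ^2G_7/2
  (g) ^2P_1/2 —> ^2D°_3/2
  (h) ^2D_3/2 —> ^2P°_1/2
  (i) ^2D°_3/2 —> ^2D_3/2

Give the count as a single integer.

9

(a) allowed
(b) allowed
(c) allowed
(d) allowed
(e) allowed
(f) allowed
(g) allowed
(h) allowed
(i) allowed
Total allowed: 9 of 9.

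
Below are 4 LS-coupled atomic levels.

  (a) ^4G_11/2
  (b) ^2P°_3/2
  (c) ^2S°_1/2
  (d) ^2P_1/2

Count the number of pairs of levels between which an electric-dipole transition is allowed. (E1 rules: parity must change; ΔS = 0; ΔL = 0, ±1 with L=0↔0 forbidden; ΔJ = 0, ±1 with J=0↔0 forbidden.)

(a)–(b): forbidden (ΔS, ΔL, ΔJ).
(a)–(c): forbidden (ΔS, ΔL, ΔJ).
(a)–(d): forbidden (parity, ΔS, ΔL, ΔJ).
(b)–(c): forbidden (parity).
(b)–(d): allowed.
(c)–(d): allowed.
Allowed pairs: 2 of 6.

2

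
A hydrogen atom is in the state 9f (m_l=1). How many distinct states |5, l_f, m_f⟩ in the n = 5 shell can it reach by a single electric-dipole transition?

6

E1 requires Δl = ±1, so l_f ∈ {2, 4}; with 0 ≤ l_f ≤ n_f−1 = 4, the allowed l_f values are {2, 4}.
For l_f = 2: m_f ∈ {m_i−1, m_i, m_i+1} ∩ [−2, 2] = {0, 1, 2} → 3 states.
For l_f = 4: m_f ∈ {m_i−1, m_i, m_i+1} ∩ [−4, 4] = {0, 1, 2} → 3 states.
Total: 6.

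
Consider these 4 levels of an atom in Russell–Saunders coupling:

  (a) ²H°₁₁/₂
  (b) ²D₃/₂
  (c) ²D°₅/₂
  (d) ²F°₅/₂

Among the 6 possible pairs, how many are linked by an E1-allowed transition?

2

(a)–(b): forbidden (ΔL, ΔJ).
(a)–(c): forbidden (parity, ΔL, ΔJ).
(a)–(d): forbidden (parity, ΔL, ΔJ).
(b)–(c): allowed.
(b)–(d): allowed.
(c)–(d): forbidden (parity).
Allowed pairs: 2 of 6.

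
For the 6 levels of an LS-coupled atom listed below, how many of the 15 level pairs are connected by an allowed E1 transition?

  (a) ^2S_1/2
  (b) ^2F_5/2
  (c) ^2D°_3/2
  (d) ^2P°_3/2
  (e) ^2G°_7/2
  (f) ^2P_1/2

5

(a)–(b): forbidden (parity, ΔL, ΔJ).
(a)–(c): forbidden (ΔL).
(a)–(d): allowed.
(a)–(e): forbidden (ΔL, ΔJ).
(a)–(f): forbidden (parity).
(b)–(c): allowed.
(b)–(d): forbidden (ΔL).
(b)–(e): allowed.
(b)–(f): forbidden (parity, ΔL, ΔJ).
(c)–(d): forbidden (parity).
(c)–(e): forbidden (parity, ΔL, ΔJ).
(c)–(f): allowed.
(d)–(e): forbidden (parity, ΔL, ΔJ).
(d)–(f): allowed.
(e)–(f): forbidden (ΔL, ΔJ).
Allowed pairs: 5 of 15.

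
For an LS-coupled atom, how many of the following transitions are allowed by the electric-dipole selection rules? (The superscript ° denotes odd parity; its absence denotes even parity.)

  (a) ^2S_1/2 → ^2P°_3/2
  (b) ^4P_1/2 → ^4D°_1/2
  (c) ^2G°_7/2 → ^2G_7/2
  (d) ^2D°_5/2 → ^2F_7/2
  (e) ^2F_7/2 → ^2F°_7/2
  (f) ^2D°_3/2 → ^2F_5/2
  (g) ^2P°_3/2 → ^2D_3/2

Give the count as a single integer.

(a) allowed
(b) allowed
(c) allowed
(d) allowed
(e) allowed
(f) allowed
(g) allowed
Total allowed: 7 of 7.

7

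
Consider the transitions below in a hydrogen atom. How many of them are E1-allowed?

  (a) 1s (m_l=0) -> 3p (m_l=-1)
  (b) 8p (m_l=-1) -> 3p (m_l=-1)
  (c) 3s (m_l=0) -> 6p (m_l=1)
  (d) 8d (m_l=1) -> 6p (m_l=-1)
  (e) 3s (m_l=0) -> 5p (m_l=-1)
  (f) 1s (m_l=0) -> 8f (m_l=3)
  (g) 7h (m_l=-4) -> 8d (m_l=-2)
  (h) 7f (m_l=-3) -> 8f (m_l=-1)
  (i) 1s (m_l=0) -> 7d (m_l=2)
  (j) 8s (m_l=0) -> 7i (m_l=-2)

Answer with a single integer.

(a) allowed
(b) forbidden — Δl = +0 (E1 requires Δl = ±1)
(c) allowed
(d) forbidden — Δm_l = -2 (E1 requires Δm_l = 0, ±1)
(e) allowed
(f) forbidden — Δl = +3 (E1 requires Δl = ±1); Δm_l = +3 (E1 requires Δm_l = 0, ±1)
(g) forbidden — Δl = -3 (E1 requires Δl = ±1); Δm_l = +2 (E1 requires Δm_l = 0, ±1)
(h) forbidden — Δl = +0 (E1 requires Δl = ±1); Δm_l = +2 (E1 requires Δm_l = 0, ±1)
(i) forbidden — Δl = +2 (E1 requires Δl = ±1); Δm_l = +2 (E1 requires Δm_l = 0, ±1)
(j) forbidden — Δl = +6 (E1 requires Δl = ±1); Δm_l = -2 (E1 requires Δm_l = 0, ±1)
Total allowed: 3 of 10.

3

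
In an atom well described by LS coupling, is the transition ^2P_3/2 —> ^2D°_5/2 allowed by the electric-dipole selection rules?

allowed

Reading off the term symbols: S 1/2→1/2, L 1→2, J 3/2→5/2, parity even→odd.
Parity must change: even → odd — satisfied.
ΔS = 0: S: 1/2 → 1/2 — satisfied.
ΔL = 0, ±1 (not L=0↔0): L: 1 → 2, ΔL = +1 — satisfied.
ΔJ = 0, ±1 (not J=0↔0): J: 3/2 → 5/2, ΔJ = +1 — satisfied.
All four E1 rules are satisfied.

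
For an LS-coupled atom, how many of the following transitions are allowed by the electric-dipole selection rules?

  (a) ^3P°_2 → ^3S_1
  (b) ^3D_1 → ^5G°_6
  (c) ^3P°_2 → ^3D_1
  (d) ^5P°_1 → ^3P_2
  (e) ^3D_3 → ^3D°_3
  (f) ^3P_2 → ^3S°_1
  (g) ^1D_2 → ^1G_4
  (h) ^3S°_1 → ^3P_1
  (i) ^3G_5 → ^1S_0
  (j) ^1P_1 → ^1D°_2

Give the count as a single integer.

(a) allowed
(b) forbidden (ΔS, ΔL, ΔJ fail)
(c) allowed
(d) forbidden (ΔS fails)
(e) allowed
(f) allowed
(g) forbidden (parity, ΔL, ΔJ fail)
(h) allowed
(i) forbidden (parity, ΔS, ΔL, ΔJ fail)
(j) allowed
Total allowed: 6 of 10.

6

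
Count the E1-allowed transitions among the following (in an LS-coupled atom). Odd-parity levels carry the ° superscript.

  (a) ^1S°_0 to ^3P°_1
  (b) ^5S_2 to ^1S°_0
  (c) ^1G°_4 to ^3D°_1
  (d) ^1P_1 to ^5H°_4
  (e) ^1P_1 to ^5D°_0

(a) forbidden (parity, ΔS fail)
(b) forbidden (ΔS, ΔL, ΔJ fail)
(c) forbidden (parity, ΔS, ΔL, ΔJ fail)
(d) forbidden (ΔS, ΔL, ΔJ fail)
(e) forbidden (ΔS fails)
Total allowed: 0 of 5.

0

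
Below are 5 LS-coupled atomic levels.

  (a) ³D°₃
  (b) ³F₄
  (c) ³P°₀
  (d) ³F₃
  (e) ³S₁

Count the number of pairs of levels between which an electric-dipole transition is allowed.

3

(a)–(b): allowed.
(a)–(c): forbidden (parity, ΔJ).
(a)–(d): allowed.
(a)–(e): forbidden (ΔL, ΔJ).
(b)–(c): forbidden (ΔL, ΔJ).
(b)–(d): forbidden (parity).
(b)–(e): forbidden (parity, ΔL, ΔJ).
(c)–(d): forbidden (ΔL, ΔJ).
(c)–(e): allowed.
(d)–(e): forbidden (parity, ΔL, ΔJ).
Allowed pairs: 3 of 10.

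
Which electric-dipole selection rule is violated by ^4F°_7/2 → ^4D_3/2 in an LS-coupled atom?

Initial level: S=3/2, L=3, J=7/2, parity odd. Final level: S=3/2, L=2, J=3/2, parity even.
Parity must change: odd → even — ✓.
ΔS = 0: S: 3/2 → 3/2 — ✓.
ΔL = 0, ±1 (not L=0↔0): L: 3 → 2, ΔL = -1 — ✓.
ΔJ = 0, ±1 (not J=0↔0): J: 7/2 → 3/2, ΔJ = -2 — ✗.

the ΔJ = 0, ±1 rule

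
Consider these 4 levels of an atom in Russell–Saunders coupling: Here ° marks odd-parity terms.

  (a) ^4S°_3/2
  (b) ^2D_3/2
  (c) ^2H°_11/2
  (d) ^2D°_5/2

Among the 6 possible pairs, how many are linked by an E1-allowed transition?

1

(a)–(b): forbidden (ΔS, ΔL).
(a)–(c): forbidden (parity, ΔS, ΔL, ΔJ).
(a)–(d): forbidden (parity, ΔS, ΔL).
(b)–(c): forbidden (ΔL, ΔJ).
(b)–(d): allowed.
(c)–(d): forbidden (parity, ΔL, ΔJ).
Allowed pairs: 1 of 6.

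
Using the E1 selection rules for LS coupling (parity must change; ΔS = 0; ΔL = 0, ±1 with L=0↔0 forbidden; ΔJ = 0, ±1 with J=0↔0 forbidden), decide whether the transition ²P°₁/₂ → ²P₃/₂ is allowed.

Reading off the term symbols: S 1/2→1/2, L 1→1, J 1/2→3/2, parity odd→even.
ΔL = 0, ±1 (not L=0↔0): L: 1 → 1, ΔL = +0 — satisfied.
ΔS = 0: S: 1/2 → 1/2 — satisfied.
ΔJ = 0, ±1 (not J=0↔0): J: 1/2 → 3/2, ΔJ = +1 — satisfied.
Parity must change: odd → even — satisfied.
All four E1 rules are satisfied.

allowed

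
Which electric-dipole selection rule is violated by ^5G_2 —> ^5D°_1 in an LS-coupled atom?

the ΔL = 0, ±1 rule

Parity must change: even → odd — passes.
ΔL = 0, ±1 (not L=0↔0): L: 4 → 2, ΔL = -2 — fails.
ΔJ = 0, ±1 (not J=0↔0): J: 2 → 1, ΔJ = -1 — passes.
ΔS = 0: S: 2 → 2 — passes.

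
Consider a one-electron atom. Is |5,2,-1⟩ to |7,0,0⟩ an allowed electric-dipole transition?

Δl = 0 − 2 = -2; the E1 rule Δl = ±1 is fails.
Δm_l = 0 − (-1) = +1. E1 requires Δm_l = 0, ±1: passes.
The transition is electric-dipole forbidden.

forbidden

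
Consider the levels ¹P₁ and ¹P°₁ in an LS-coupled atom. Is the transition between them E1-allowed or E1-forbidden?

allowed

Initial level: S=0, L=1, J=1, parity even. Final level: S=0, L=1, J=1, parity odd.
ΔL = 0, ±1 (not L=0↔0): L: 1 → 1, ΔL = +0 — satisfied.
ΔJ = 0, ±1 (not J=0↔0): J: 1 → 1, ΔJ = +0 — satisfied.
ΔS = 0: S: 0 → 0 — satisfied.
Parity must change: even → odd — satisfied.
All four E1 rules are satisfied.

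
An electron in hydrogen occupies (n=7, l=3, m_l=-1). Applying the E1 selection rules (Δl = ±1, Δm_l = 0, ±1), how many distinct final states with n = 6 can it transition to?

E1 requires Δl = ±1, so l_f ∈ {2, 4}; with 0 ≤ l_f ≤ n_f−1 = 5, the allowed l_f values are {2, 4}.
For l_f = 2: m_f ∈ {m_i−1, m_i, m_i+1} ∩ [−2, 2] = {-2, -1, 0} → 3 states.
For l_f = 4: m_f ∈ {m_i−1, m_i, m_i+1} ∩ [−4, 4] = {-2, -1, 0} → 3 states.
Total: 6.

6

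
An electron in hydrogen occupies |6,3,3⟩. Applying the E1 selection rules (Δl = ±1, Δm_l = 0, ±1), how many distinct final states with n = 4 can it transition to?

E1 requires Δl = ±1, so l_f ∈ {2, 4}; with 0 ≤ l_f ≤ n_f−1 = 3, the allowed l_f values are {2}.
For l_f = 2: m_f ∈ {m_i−1, m_i, m_i+1} ∩ [−2, 2] = {2} → 1 state.
Total: 1.

1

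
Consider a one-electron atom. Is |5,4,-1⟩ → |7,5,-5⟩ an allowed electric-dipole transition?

Initial l = 4, final l = 5, so Δl = +1. E1 requires Δl = ±1: satisfied.
Δm_l = -5 − (-1) = -4. E1 requires Δm_l = 0, ±1: violated.
The transition is electric-dipole forbidden.

forbidden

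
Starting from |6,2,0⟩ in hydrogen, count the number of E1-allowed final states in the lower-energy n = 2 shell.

E1 requires Δl = ±1, so l_f ∈ {1, 3}; with 0 ≤ l_f ≤ n_f−1 = 1, the allowed l_f values are {1}.
For l_f = 1: m_f ∈ {m_i−1, m_i, m_i+1} ∩ [−1, 1] = {-1, 0, 1} → 3 states.
Total: 3.

3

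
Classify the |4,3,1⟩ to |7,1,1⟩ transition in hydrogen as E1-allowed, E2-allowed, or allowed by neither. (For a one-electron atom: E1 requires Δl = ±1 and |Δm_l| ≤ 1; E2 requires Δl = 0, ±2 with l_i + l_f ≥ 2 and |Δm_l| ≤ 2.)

Δl = 1 − 3 = -2; l_i + l_f = 4.
Δm_l = +0.
E1 (Δl = ±1, |Δm_l| ≤ 1): not satisfied.
E2 (Δl = 0,±2, l_i+l_f ≥ 2, |Δm_l| ≤ 2): satisfied.

E2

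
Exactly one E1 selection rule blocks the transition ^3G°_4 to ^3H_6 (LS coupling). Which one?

the ΔJ = 0, ±1 rule

Reading off the term symbols: S 1→1, L 4→5, J 4→6, parity odd→even.
ΔJ = 0, ±1 (not J=0↔0): J: 4 → 6, ΔJ = +2 — fails.
Parity must change: odd → even — ok.
ΔL = 0, ±1 (not L=0↔0): L: 4 → 5, ΔL = +1 — ok.
ΔS = 0: S: 1 → 1 — ok.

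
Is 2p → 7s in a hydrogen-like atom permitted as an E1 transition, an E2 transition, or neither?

Δl = 0 − 1 = -1; l_i + l_f = 1.
E1 (Δl = ±1): satisfied.
E2 (Δl = 0,±2, l_i+l_f ≥ 2): not satisfied.

E1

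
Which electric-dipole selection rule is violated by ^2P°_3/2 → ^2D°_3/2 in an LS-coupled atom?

parity

Reading off the term symbols: S 1/2→1/2, L 1→2, J 3/2→3/2, parity odd→odd.
Parity must change: odd → odd — violated.
ΔS = 0: S: 1/2 → 1/2 — satisfied.
ΔL = 0, ±1 (not L=0↔0): L: 1 → 2, ΔL = +1 — satisfied.
ΔJ = 0, ±1 (not J=0↔0): J: 3/2 → 3/2, ΔJ = +0 — satisfied.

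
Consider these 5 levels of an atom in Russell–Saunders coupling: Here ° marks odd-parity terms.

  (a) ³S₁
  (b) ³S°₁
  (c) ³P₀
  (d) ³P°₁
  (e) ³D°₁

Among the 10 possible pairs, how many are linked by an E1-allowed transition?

(a)–(b): forbidden (ΔL).
(a)–(c): forbidden (parity).
(a)–(d): allowed.
(a)–(e): forbidden (ΔL).
(b)–(c): allowed.
(b)–(d): forbidden (parity).
(b)–(e): forbidden (parity, ΔL).
(c)–(d): allowed.
(c)–(e): allowed.
(d)–(e): forbidden (parity).
Allowed pairs: 4 of 10.

4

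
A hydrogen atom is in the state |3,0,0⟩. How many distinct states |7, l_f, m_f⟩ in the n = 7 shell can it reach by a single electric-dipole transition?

3

E1 requires Δl = ±1, so l_f ∈ {-1, 1}; with 0 ≤ l_f ≤ n_f−1 = 6, the allowed l_f values are {1}.
For l_f = 1: m_f ∈ {m_i−1, m_i, m_i+1} ∩ [−1, 1] = {-1, 0, 1} → 3 states.
Total: 3.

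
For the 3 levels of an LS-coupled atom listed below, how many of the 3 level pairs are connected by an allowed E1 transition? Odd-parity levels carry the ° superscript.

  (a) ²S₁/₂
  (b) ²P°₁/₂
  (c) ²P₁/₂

2

(a)–(b): allowed.
(a)–(c): forbidden (parity).
(b)–(c): allowed.
Allowed pairs: 2 of 3.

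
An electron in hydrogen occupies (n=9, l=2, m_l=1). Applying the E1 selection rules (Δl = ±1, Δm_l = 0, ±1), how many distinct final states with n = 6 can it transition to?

5

E1 requires Δl = ±1, so l_f ∈ {1, 3}; with 0 ≤ l_f ≤ n_f−1 = 5, the allowed l_f values are {1, 3}.
For l_f = 1: m_f ∈ {m_i−1, m_i, m_i+1} ∩ [−1, 1] = {0, 1} → 2 states.
For l_f = 3: m_f ∈ {m_i−1, m_i, m_i+1} ∩ [−3, 3] = {0, 1, 2} → 3 states.
Total: 5.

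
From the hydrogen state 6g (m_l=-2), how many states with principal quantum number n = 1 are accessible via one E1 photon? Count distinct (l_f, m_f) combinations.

0

E1 requires l_f ∈ {3, 5}, but neither lies in [0, 0], so no final state is reachable.
Total: 0.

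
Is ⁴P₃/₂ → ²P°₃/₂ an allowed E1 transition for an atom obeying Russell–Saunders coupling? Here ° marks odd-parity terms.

forbidden

Initial level: S=3/2, L=1, J=3/2, parity even. Final level: S=1/2, L=1, J=3/2, parity odd.
Parity must change: even → odd — passes.
ΔJ = 0, ±1 (not J=0↔0): J: 3/2 → 3/2, ΔJ = +0 — passes.
ΔS = 0: S: 3/2 → 1/2 — fails.
ΔL = 0, ±1 (not L=0↔0): L: 1 → 1, ΔL = +0 — passes.
Rule(s) violated: ΔS.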